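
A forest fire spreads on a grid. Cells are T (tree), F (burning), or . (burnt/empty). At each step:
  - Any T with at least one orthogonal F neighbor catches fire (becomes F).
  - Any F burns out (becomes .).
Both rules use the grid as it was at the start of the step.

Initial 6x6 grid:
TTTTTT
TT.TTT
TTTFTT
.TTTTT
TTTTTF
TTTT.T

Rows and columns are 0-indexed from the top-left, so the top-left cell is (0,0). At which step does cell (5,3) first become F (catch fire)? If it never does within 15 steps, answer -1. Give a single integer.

Step 1: cell (5,3)='T' (+7 fires, +2 burnt)
Step 2: cell (5,3)='T' (+7 fires, +7 burnt)
Step 3: cell (5,3)='F' (+8 fires, +7 burnt)
  -> target ignites at step 3
Step 4: cell (5,3)='.' (+5 fires, +8 burnt)
Step 5: cell (5,3)='.' (+3 fires, +5 burnt)
Step 6: cell (5,3)='.' (+1 fires, +3 burnt)
Step 7: cell (5,3)='.' (+0 fires, +1 burnt)
  fire out at step 7

3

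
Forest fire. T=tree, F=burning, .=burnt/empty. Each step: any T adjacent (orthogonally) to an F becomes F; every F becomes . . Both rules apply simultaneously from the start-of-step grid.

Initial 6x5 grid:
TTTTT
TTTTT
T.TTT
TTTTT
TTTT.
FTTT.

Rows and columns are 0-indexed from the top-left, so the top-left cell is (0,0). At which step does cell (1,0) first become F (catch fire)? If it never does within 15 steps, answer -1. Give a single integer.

Step 1: cell (1,0)='T' (+2 fires, +1 burnt)
Step 2: cell (1,0)='T' (+3 fires, +2 burnt)
Step 3: cell (1,0)='T' (+4 fires, +3 burnt)
Step 4: cell (1,0)='F' (+3 fires, +4 burnt)
  -> target ignites at step 4
Step 5: cell (1,0)='.' (+4 fires, +3 burnt)
Step 6: cell (1,0)='.' (+4 fires, +4 burnt)
Step 7: cell (1,0)='.' (+3 fires, +4 burnt)
Step 8: cell (1,0)='.' (+2 fires, +3 burnt)
Step 9: cell (1,0)='.' (+1 fires, +2 burnt)
Step 10: cell (1,0)='.' (+0 fires, +1 burnt)
  fire out at step 10

4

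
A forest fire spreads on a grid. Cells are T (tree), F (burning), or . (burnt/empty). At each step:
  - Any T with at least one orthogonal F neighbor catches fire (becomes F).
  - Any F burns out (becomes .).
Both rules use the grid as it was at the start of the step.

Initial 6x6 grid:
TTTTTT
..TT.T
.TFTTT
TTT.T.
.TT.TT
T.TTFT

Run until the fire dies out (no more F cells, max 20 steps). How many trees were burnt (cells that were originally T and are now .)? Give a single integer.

Step 1: +7 fires, +2 burnt (F count now 7)
Step 2: +8 fires, +7 burnt (F count now 8)
Step 3: +5 fires, +8 burnt (F count now 5)
Step 4: +3 fires, +5 burnt (F count now 3)
Step 5: +1 fires, +3 burnt (F count now 1)
Step 6: +0 fires, +1 burnt (F count now 0)
Fire out after step 6
Initially T: 25, now '.': 35
Total burnt (originally-T cells now '.'): 24

Answer: 24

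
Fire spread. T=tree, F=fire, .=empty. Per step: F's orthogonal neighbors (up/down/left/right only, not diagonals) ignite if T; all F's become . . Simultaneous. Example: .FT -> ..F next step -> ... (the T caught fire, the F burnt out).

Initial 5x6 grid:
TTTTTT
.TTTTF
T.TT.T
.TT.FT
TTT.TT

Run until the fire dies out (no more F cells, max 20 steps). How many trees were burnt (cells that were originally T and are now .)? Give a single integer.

Step 1: +5 fires, +2 burnt (F count now 5)
Step 2: +3 fires, +5 burnt (F count now 3)
Step 3: +3 fires, +3 burnt (F count now 3)
Step 4: +3 fires, +3 burnt (F count now 3)
Step 5: +2 fires, +3 burnt (F count now 2)
Step 6: +3 fires, +2 burnt (F count now 3)
Step 7: +1 fires, +3 burnt (F count now 1)
Step 8: +1 fires, +1 burnt (F count now 1)
Step 9: +0 fires, +1 burnt (F count now 0)
Fire out after step 9
Initially T: 22, now '.': 29
Total burnt (originally-T cells now '.'): 21

Answer: 21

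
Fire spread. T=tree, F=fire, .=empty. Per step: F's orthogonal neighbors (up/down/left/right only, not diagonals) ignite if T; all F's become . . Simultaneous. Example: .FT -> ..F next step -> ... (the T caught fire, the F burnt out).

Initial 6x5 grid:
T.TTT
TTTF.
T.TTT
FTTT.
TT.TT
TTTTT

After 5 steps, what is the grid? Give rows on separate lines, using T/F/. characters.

Step 1: 6 trees catch fire, 2 burn out
  T.TFT
  TTF..
  F.TFT
  .FTT.
  FT.TT
  TTTTT
Step 2: 10 trees catch fire, 6 burn out
  T.F.F
  FF...
  ..F.F
  ..FF.
  .F.TT
  FTTTT
Step 3: 3 trees catch fire, 10 burn out
  F....
  .....
  .....
  .....
  ...FT
  .FTTT
Step 4: 3 trees catch fire, 3 burn out
  .....
  .....
  .....
  .....
  ....F
  ..FFT
Step 5: 1 trees catch fire, 3 burn out
  .....
  .....
  .....
  .....
  .....
  ....F

.....
.....
.....
.....
.....
....F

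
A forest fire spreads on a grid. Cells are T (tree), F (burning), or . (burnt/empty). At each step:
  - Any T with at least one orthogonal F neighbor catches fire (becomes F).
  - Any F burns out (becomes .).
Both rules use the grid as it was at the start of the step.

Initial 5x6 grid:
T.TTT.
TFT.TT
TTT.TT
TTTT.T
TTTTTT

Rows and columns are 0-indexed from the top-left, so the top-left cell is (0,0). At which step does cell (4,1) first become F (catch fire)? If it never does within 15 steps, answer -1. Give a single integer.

Step 1: cell (4,1)='T' (+3 fires, +1 burnt)
Step 2: cell (4,1)='T' (+5 fires, +3 burnt)
Step 3: cell (4,1)='F' (+4 fires, +5 burnt)
  -> target ignites at step 3
Step 4: cell (4,1)='.' (+4 fires, +4 burnt)
Step 5: cell (4,1)='.' (+2 fires, +4 burnt)
Step 6: cell (4,1)='.' (+3 fires, +2 burnt)
Step 7: cell (4,1)='.' (+2 fires, +3 burnt)
Step 8: cell (4,1)='.' (+1 fires, +2 burnt)
Step 9: cell (4,1)='.' (+0 fires, +1 burnt)
  fire out at step 9

3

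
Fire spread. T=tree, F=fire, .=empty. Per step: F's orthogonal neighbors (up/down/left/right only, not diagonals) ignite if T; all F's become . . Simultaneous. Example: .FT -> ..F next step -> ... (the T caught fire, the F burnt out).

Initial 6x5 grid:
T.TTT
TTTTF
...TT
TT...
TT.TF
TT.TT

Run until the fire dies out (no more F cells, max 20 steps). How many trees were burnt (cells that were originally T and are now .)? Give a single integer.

Step 1: +5 fires, +2 burnt (F count now 5)
Step 2: +4 fires, +5 burnt (F count now 4)
Step 3: +2 fires, +4 burnt (F count now 2)
Step 4: +1 fires, +2 burnt (F count now 1)
Step 5: +1 fires, +1 burnt (F count now 1)
Step 6: +0 fires, +1 burnt (F count now 0)
Fire out after step 6
Initially T: 19, now '.': 24
Total burnt (originally-T cells now '.'): 13

Answer: 13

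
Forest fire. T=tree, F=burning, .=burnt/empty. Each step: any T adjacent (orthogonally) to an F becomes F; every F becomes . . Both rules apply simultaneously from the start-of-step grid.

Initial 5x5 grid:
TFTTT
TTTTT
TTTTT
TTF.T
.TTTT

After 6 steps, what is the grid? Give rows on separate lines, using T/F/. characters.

Step 1: 6 trees catch fire, 2 burn out
  F.FTT
  TFTTT
  TTFTT
  TF..T
  .TFTT
Step 2: 8 trees catch fire, 6 burn out
  ...FT
  F.FTT
  TF.FT
  F...T
  .F.FT
Step 3: 5 trees catch fire, 8 burn out
  ....F
  ...FT
  F...F
  ....T
  ....F
Step 4: 2 trees catch fire, 5 burn out
  .....
  ....F
  .....
  ....F
  .....
Step 5: 0 trees catch fire, 2 burn out
  .....
  .....
  .....
  .....
  .....
Step 6: 0 trees catch fire, 0 burn out
  .....
  .....
  .....
  .....
  .....

.....
.....
.....
.....
.....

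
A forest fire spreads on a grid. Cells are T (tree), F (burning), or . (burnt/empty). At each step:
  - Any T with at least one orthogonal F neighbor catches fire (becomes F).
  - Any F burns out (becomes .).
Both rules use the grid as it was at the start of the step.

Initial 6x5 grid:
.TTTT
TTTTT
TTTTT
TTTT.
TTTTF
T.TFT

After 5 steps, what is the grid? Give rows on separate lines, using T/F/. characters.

Step 1: 3 trees catch fire, 2 burn out
  .TTTT
  TTTTT
  TTTTT
  TTTT.
  TTTF.
  T.F.F
Step 2: 2 trees catch fire, 3 burn out
  .TTTT
  TTTTT
  TTTTT
  TTTF.
  TTF..
  T....
Step 3: 3 trees catch fire, 2 burn out
  .TTTT
  TTTTT
  TTTFT
  TTF..
  TF...
  T....
Step 4: 5 trees catch fire, 3 burn out
  .TTTT
  TTTFT
  TTF.F
  TF...
  F....
  T....
Step 5: 6 trees catch fire, 5 burn out
  .TTFT
  TTF.F
  TF...
  F....
  .....
  F....

.TTFT
TTF.F
TF...
F....
.....
F....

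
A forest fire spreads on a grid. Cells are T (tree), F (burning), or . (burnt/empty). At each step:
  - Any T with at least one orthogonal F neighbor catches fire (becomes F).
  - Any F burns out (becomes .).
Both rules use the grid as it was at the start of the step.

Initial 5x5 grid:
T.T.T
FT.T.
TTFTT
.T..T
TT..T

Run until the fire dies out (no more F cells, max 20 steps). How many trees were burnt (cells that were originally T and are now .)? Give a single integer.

Answer: 12

Derivation:
Step 1: +5 fires, +2 burnt (F count now 5)
Step 2: +3 fires, +5 burnt (F count now 3)
Step 3: +2 fires, +3 burnt (F count now 2)
Step 4: +2 fires, +2 burnt (F count now 2)
Step 5: +0 fires, +2 burnt (F count now 0)
Fire out after step 5
Initially T: 14, now '.': 23
Total burnt (originally-T cells now '.'): 12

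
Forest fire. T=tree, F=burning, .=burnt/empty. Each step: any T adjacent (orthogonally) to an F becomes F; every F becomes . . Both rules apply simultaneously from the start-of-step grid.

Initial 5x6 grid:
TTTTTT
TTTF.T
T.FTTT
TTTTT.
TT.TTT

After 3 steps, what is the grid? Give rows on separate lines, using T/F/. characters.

Step 1: 4 trees catch fire, 2 burn out
  TTTFTT
  TTF..T
  T..FTT
  TTFTT.
  TT.TTT
Step 2: 6 trees catch fire, 4 burn out
  TTF.FT
  TF...T
  T...FT
  TF.FT.
  TT.TTT
Step 3: 8 trees catch fire, 6 burn out
  TF...F
  F....T
  T....F
  F...F.
  TF.FTT

TF...F
F....T
T....F
F...F.
TF.FTT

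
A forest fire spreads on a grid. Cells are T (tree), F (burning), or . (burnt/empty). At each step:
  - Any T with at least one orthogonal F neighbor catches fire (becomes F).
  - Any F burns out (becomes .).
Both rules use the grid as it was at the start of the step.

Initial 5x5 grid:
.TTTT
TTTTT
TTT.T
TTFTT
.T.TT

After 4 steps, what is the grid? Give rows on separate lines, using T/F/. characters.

Step 1: 3 trees catch fire, 1 burn out
  .TTTT
  TTTTT
  TTF.T
  TF.FT
  .T.TT
Step 2: 6 trees catch fire, 3 burn out
  .TTTT
  TTFTT
  TF..T
  F...F
  .F.FT
Step 3: 6 trees catch fire, 6 burn out
  .TFTT
  TF.FT
  F...F
  .....
  ....F
Step 4: 4 trees catch fire, 6 burn out
  .F.FT
  F...F
  .....
  .....
  .....

.F.FT
F...F
.....
.....
.....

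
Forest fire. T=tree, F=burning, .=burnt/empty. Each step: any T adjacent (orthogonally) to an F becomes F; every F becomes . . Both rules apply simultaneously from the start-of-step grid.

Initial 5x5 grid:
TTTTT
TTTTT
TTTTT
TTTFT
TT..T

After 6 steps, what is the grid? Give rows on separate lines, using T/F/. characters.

Step 1: 3 trees catch fire, 1 burn out
  TTTTT
  TTTTT
  TTTFT
  TTF.F
  TT..T
Step 2: 5 trees catch fire, 3 burn out
  TTTTT
  TTTFT
  TTF.F
  TF...
  TT..F
Step 3: 6 trees catch fire, 5 burn out
  TTTFT
  TTF.F
  TF...
  F....
  TF...
Step 4: 5 trees catch fire, 6 burn out
  TTF.F
  TF...
  F....
  .....
  F....
Step 5: 2 trees catch fire, 5 burn out
  TF...
  F....
  .....
  .....
  .....
Step 6: 1 trees catch fire, 2 burn out
  F....
  .....
  .....
  .....
  .....

F....
.....
.....
.....
.....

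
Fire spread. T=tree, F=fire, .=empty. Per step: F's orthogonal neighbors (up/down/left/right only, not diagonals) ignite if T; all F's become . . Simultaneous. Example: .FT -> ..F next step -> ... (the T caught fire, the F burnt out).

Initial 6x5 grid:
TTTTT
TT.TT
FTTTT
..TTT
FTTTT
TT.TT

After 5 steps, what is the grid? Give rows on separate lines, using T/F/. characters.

Step 1: 4 trees catch fire, 2 burn out
  TTTTT
  FT.TT
  .FTTT
  ..TTT
  .FTTT
  FT.TT
Step 2: 5 trees catch fire, 4 burn out
  FTTTT
  .F.TT
  ..FTT
  ..TTT
  ..FTT
  .F.TT
Step 3: 4 trees catch fire, 5 burn out
  .FTTT
  ...TT
  ...FT
  ..FTT
  ...FT
  ...TT
Step 4: 6 trees catch fire, 4 burn out
  ..FTT
  ...FT
  ....F
  ...FT
  ....F
  ...FT
Step 5: 4 trees catch fire, 6 burn out
  ...FT
  ....F
  .....
  ....F
  .....
  ....F

...FT
....F
.....
....F
.....
....F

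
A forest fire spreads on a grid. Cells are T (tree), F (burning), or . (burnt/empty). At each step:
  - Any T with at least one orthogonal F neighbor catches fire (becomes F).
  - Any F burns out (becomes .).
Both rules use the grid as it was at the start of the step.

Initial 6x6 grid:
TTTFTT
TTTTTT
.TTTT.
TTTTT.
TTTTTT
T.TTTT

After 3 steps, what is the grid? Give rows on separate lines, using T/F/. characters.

Step 1: 3 trees catch fire, 1 burn out
  TTF.FT
  TTTFTT
  .TTTT.
  TTTTT.
  TTTTTT
  T.TTTT
Step 2: 5 trees catch fire, 3 burn out
  TF...F
  TTF.FT
  .TTFT.
  TTTTT.
  TTTTTT
  T.TTTT
Step 3: 6 trees catch fire, 5 burn out
  F.....
  TF...F
  .TF.F.
  TTTFT.
  TTTTTT
  T.TTTT

F.....
TF...F
.TF.F.
TTTFT.
TTTTTT
T.TTTT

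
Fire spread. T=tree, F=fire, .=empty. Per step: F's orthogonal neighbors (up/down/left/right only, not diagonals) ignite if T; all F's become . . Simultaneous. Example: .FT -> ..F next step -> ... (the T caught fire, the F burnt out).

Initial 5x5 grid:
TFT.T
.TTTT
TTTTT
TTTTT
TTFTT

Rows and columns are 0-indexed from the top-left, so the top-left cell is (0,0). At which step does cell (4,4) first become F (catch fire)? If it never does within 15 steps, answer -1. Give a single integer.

Step 1: cell (4,4)='T' (+6 fires, +2 burnt)
Step 2: cell (4,4)='F' (+7 fires, +6 burnt)
  -> target ignites at step 2
Step 3: cell (4,4)='.' (+5 fires, +7 burnt)
Step 4: cell (4,4)='.' (+2 fires, +5 burnt)
Step 5: cell (4,4)='.' (+1 fires, +2 burnt)
Step 6: cell (4,4)='.' (+0 fires, +1 burnt)
  fire out at step 6

2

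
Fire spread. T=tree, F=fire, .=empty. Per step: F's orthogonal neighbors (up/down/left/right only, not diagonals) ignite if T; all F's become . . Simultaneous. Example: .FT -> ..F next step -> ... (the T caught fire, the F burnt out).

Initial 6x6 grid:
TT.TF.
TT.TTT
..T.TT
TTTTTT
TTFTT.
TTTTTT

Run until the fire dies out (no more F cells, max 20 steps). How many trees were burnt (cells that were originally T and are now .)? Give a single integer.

Step 1: +6 fires, +2 burnt (F count now 6)
Step 2: +10 fires, +6 burnt (F count now 10)
Step 3: +5 fires, +10 burnt (F count now 5)
Step 4: +2 fires, +5 burnt (F count now 2)
Step 5: +0 fires, +2 burnt (F count now 0)
Fire out after step 5
Initially T: 27, now '.': 32
Total burnt (originally-T cells now '.'): 23

Answer: 23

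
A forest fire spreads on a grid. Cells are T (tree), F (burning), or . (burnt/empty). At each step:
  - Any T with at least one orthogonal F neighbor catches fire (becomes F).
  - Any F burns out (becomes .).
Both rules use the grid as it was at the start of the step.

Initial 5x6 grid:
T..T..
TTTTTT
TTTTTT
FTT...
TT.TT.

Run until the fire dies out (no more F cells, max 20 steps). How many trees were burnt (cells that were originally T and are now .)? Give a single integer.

Step 1: +3 fires, +1 burnt (F count now 3)
Step 2: +4 fires, +3 burnt (F count now 4)
Step 3: +3 fires, +4 burnt (F count now 3)
Step 4: +2 fires, +3 burnt (F count now 2)
Step 5: +2 fires, +2 burnt (F count now 2)
Step 6: +3 fires, +2 burnt (F count now 3)
Step 7: +1 fires, +3 burnt (F count now 1)
Step 8: +0 fires, +1 burnt (F count now 0)
Fire out after step 8
Initially T: 20, now '.': 28
Total burnt (originally-T cells now '.'): 18

Answer: 18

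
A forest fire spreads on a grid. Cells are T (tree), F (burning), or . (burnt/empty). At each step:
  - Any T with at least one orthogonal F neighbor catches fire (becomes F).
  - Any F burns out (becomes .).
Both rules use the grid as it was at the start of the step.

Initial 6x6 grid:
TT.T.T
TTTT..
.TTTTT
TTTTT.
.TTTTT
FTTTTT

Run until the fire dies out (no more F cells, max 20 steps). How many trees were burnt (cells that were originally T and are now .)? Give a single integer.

Step 1: +1 fires, +1 burnt (F count now 1)
Step 2: +2 fires, +1 burnt (F count now 2)
Step 3: +3 fires, +2 burnt (F count now 3)
Step 4: +5 fires, +3 burnt (F count now 5)
Step 5: +5 fires, +5 burnt (F count now 5)
Step 6: +6 fires, +5 burnt (F count now 6)
Step 7: +3 fires, +6 burnt (F count now 3)
Step 8: +2 fires, +3 burnt (F count now 2)
Step 9: +0 fires, +2 burnt (F count now 0)
Fire out after step 9
Initially T: 28, now '.': 35
Total burnt (originally-T cells now '.'): 27

Answer: 27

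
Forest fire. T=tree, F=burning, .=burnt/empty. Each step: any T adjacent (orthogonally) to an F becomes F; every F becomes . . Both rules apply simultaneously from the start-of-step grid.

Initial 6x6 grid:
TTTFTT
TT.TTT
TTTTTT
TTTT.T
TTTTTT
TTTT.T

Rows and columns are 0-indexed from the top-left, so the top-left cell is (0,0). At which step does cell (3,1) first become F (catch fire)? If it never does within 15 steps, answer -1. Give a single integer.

Step 1: cell (3,1)='T' (+3 fires, +1 burnt)
Step 2: cell (3,1)='T' (+4 fires, +3 burnt)
Step 3: cell (3,1)='T' (+6 fires, +4 burnt)
Step 4: cell (3,1)='T' (+5 fires, +6 burnt)
Step 5: cell (3,1)='F' (+6 fires, +5 burnt)
  -> target ignites at step 5
Step 6: cell (3,1)='.' (+4 fires, +6 burnt)
Step 7: cell (3,1)='.' (+3 fires, +4 burnt)
Step 8: cell (3,1)='.' (+1 fires, +3 burnt)
Step 9: cell (3,1)='.' (+0 fires, +1 burnt)
  fire out at step 9

5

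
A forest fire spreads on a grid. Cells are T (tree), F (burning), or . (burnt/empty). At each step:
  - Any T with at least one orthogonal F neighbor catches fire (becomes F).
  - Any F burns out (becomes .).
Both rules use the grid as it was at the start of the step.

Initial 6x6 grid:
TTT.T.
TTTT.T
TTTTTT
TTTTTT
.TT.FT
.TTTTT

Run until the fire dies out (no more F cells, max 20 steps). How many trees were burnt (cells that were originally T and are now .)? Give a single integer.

Answer: 28

Derivation:
Step 1: +3 fires, +1 burnt (F count now 3)
Step 2: +5 fires, +3 burnt (F count now 5)
Step 3: +4 fires, +5 burnt (F count now 4)
Step 4: +6 fires, +4 burnt (F count now 6)
Step 5: +4 fires, +6 burnt (F count now 4)
Step 6: +3 fires, +4 burnt (F count now 3)
Step 7: +2 fires, +3 burnt (F count now 2)
Step 8: +1 fires, +2 burnt (F count now 1)
Step 9: +0 fires, +1 burnt (F count now 0)
Fire out after step 9
Initially T: 29, now '.': 35
Total burnt (originally-T cells now '.'): 28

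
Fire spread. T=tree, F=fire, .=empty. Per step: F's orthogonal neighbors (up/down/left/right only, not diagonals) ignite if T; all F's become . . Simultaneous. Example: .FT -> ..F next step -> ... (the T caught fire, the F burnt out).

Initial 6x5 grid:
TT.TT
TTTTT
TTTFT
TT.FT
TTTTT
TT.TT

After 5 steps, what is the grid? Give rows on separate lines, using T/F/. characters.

Step 1: 5 trees catch fire, 2 burn out
  TT.TT
  TTTFT
  TTF.F
  TT..F
  TTTFT
  TT.TT
Step 2: 7 trees catch fire, 5 burn out
  TT.FT
  TTF.F
  TF...
  TT...
  TTF.F
  TT.FT
Step 3: 6 trees catch fire, 7 burn out
  TT..F
  TF...
  F....
  TF...
  TF...
  TT..F
Step 4: 5 trees catch fire, 6 burn out
  TF...
  F....
  .....
  F....
  F....
  TF...
Step 5: 2 trees catch fire, 5 burn out
  F....
  .....
  .....
  .....
  .....
  F....

F....
.....
.....
.....
.....
F....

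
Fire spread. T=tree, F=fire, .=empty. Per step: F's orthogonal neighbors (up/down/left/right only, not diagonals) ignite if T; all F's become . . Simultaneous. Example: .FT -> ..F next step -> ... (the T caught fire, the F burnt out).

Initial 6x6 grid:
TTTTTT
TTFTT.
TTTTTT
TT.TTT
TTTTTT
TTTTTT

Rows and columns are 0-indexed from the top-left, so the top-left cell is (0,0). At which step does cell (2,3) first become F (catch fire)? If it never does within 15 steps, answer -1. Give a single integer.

Step 1: cell (2,3)='T' (+4 fires, +1 burnt)
Step 2: cell (2,3)='F' (+6 fires, +4 burnt)
  -> target ignites at step 2
Step 3: cell (2,3)='.' (+6 fires, +6 burnt)
Step 4: cell (2,3)='.' (+6 fires, +6 burnt)
Step 5: cell (2,3)='.' (+6 fires, +6 burnt)
Step 6: cell (2,3)='.' (+4 fires, +6 burnt)
Step 7: cell (2,3)='.' (+1 fires, +4 burnt)
Step 8: cell (2,3)='.' (+0 fires, +1 burnt)
  fire out at step 8

2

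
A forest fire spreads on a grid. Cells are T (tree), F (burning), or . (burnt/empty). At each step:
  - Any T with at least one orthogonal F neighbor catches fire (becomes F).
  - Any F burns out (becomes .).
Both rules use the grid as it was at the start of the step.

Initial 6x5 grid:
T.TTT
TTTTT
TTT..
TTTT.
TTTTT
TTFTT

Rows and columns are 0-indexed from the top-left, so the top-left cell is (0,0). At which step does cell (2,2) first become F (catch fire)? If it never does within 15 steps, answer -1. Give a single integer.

Step 1: cell (2,2)='T' (+3 fires, +1 burnt)
Step 2: cell (2,2)='T' (+5 fires, +3 burnt)
Step 3: cell (2,2)='F' (+5 fires, +5 burnt)
  -> target ignites at step 3
Step 4: cell (2,2)='.' (+3 fires, +5 burnt)
Step 5: cell (2,2)='.' (+4 fires, +3 burnt)
Step 6: cell (2,2)='.' (+3 fires, +4 burnt)
Step 7: cell (2,2)='.' (+2 fires, +3 burnt)
Step 8: cell (2,2)='.' (+0 fires, +2 burnt)
  fire out at step 8

3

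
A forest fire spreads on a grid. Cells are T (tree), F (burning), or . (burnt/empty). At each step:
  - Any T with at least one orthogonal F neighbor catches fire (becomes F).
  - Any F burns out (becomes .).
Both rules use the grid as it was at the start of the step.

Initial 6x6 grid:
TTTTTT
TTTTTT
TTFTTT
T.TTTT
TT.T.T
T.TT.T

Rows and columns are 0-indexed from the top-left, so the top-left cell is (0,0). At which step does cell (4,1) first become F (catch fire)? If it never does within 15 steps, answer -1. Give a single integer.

Step 1: cell (4,1)='T' (+4 fires, +1 burnt)
Step 2: cell (4,1)='T' (+6 fires, +4 burnt)
Step 3: cell (4,1)='T' (+8 fires, +6 burnt)
Step 4: cell (4,1)='T' (+6 fires, +8 burnt)
Step 5: cell (4,1)='F' (+5 fires, +6 burnt)
  -> target ignites at step 5
Step 6: cell (4,1)='.' (+1 fires, +5 burnt)
Step 7: cell (4,1)='.' (+0 fires, +1 burnt)
  fire out at step 7

5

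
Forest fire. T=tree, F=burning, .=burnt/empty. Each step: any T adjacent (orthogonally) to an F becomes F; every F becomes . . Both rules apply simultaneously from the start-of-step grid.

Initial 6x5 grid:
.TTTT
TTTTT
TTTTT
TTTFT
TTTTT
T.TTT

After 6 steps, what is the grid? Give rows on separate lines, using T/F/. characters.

Step 1: 4 trees catch fire, 1 burn out
  .TTTT
  TTTTT
  TTTFT
  TTF.F
  TTTFT
  T.TTT
Step 2: 7 trees catch fire, 4 burn out
  .TTTT
  TTTFT
  TTF.F
  TF...
  TTF.F
  T.TFT
Step 3: 8 trees catch fire, 7 burn out
  .TTFT
  TTF.F
  TF...
  F....
  TF...
  T.F.F
Step 4: 5 trees catch fire, 8 burn out
  .TF.F
  TF...
  F....
  .....
  F....
  T....
Step 5: 3 trees catch fire, 5 burn out
  .F...
  F....
  .....
  .....
  .....
  F....
Step 6: 0 trees catch fire, 3 burn out
  .....
  .....
  .....
  .....
  .....
  .....

.....
.....
.....
.....
.....
.....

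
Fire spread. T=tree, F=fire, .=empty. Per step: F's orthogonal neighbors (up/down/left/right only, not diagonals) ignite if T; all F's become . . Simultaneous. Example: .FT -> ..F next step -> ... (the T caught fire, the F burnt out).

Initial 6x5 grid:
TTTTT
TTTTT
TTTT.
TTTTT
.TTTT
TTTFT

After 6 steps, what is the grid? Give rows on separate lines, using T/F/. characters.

Step 1: 3 trees catch fire, 1 burn out
  TTTTT
  TTTTT
  TTTT.
  TTTTT
  .TTFT
  TTF.F
Step 2: 4 trees catch fire, 3 burn out
  TTTTT
  TTTTT
  TTTT.
  TTTFT
  .TF.F
  TF...
Step 3: 5 trees catch fire, 4 burn out
  TTTTT
  TTTTT
  TTTF.
  TTF.F
  .F...
  F....
Step 4: 3 trees catch fire, 5 burn out
  TTTTT
  TTTFT
  TTF..
  TF...
  .....
  .....
Step 5: 5 trees catch fire, 3 burn out
  TTTFT
  TTF.F
  TF...
  F....
  .....
  .....
Step 6: 4 trees catch fire, 5 burn out
  TTF.F
  TF...
  F....
  .....
  .....
  .....

TTF.F
TF...
F....
.....
.....
.....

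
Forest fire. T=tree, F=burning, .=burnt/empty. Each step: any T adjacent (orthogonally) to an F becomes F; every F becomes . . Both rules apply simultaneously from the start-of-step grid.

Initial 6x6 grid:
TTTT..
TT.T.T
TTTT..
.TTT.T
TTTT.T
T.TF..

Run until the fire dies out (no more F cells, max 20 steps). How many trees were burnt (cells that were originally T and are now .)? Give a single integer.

Answer: 20

Derivation:
Step 1: +2 fires, +1 burnt (F count now 2)
Step 2: +2 fires, +2 burnt (F count now 2)
Step 3: +3 fires, +2 burnt (F count now 3)
Step 4: +4 fires, +3 burnt (F count now 4)
Step 5: +3 fires, +4 burnt (F count now 3)
Step 6: +3 fires, +3 burnt (F count now 3)
Step 7: +2 fires, +3 burnt (F count now 2)
Step 8: +1 fires, +2 burnt (F count now 1)
Step 9: +0 fires, +1 burnt (F count now 0)
Fire out after step 9
Initially T: 23, now '.': 33
Total burnt (originally-T cells now '.'): 20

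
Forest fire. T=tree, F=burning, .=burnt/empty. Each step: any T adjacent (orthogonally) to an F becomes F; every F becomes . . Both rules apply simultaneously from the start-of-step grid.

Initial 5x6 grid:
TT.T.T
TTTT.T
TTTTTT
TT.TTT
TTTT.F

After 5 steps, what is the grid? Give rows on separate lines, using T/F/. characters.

Step 1: 1 trees catch fire, 1 burn out
  TT.T.T
  TTTT.T
  TTTTTT
  TT.TTF
  TTTT..
Step 2: 2 trees catch fire, 1 burn out
  TT.T.T
  TTTT.T
  TTTTTF
  TT.TF.
  TTTT..
Step 3: 3 trees catch fire, 2 burn out
  TT.T.T
  TTTT.F
  TTTTF.
  TT.F..
  TTTT..
Step 4: 3 trees catch fire, 3 burn out
  TT.T.F
  TTTT..
  TTTF..
  TT....
  TTTF..
Step 5: 3 trees catch fire, 3 burn out
  TT.T..
  TTTF..
  TTF...
  TT....
  TTF...

TT.T..
TTTF..
TTF...
TT....
TTF...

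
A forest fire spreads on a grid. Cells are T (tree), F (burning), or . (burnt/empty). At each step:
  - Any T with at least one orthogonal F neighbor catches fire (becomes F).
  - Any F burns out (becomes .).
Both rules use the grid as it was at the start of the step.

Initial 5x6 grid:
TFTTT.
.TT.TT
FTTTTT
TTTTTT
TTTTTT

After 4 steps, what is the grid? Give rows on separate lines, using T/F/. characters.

Step 1: 5 trees catch fire, 2 burn out
  F.FTT.
  .FT.TT
  .FTTTT
  FTTTTT
  TTTTTT
Step 2: 5 trees catch fire, 5 burn out
  ...FT.
  ..F.TT
  ..FTTT
  .FTTTT
  FTTTTT
Step 3: 4 trees catch fire, 5 burn out
  ....F.
  ....TT
  ...FTT
  ..FTTT
  .FTTTT
Step 4: 4 trees catch fire, 4 burn out
  ......
  ....FT
  ....FT
  ...FTT
  ..FTTT

......
....FT
....FT
...FTT
..FTTT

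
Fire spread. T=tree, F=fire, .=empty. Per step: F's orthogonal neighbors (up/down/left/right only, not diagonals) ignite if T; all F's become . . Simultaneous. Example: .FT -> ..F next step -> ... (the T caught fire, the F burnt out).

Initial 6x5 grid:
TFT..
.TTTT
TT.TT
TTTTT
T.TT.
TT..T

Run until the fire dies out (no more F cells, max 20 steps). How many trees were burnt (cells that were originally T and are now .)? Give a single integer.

Step 1: +3 fires, +1 burnt (F count now 3)
Step 2: +2 fires, +3 burnt (F count now 2)
Step 3: +3 fires, +2 burnt (F count now 3)
Step 4: +4 fires, +3 burnt (F count now 4)
Step 5: +4 fires, +4 burnt (F count now 4)
Step 6: +3 fires, +4 burnt (F count now 3)
Step 7: +1 fires, +3 burnt (F count now 1)
Step 8: +0 fires, +1 burnt (F count now 0)
Fire out after step 8
Initially T: 21, now '.': 29
Total burnt (originally-T cells now '.'): 20

Answer: 20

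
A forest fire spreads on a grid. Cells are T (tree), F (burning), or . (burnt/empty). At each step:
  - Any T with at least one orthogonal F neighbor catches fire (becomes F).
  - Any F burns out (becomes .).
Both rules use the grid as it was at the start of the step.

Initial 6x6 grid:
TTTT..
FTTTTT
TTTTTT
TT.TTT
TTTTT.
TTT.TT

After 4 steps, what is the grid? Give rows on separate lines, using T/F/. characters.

Step 1: 3 trees catch fire, 1 burn out
  FTTT..
  .FTTTT
  FTTTTT
  TT.TTT
  TTTTT.
  TTT.TT
Step 2: 4 trees catch fire, 3 burn out
  .FTT..
  ..FTTT
  .FTTTT
  FT.TTT
  TTTTT.
  TTT.TT
Step 3: 5 trees catch fire, 4 burn out
  ..FT..
  ...FTT
  ..FTTT
  .F.TTT
  FTTTT.
  TTT.TT
Step 4: 5 trees catch fire, 5 burn out
  ...F..
  ....FT
  ...FTT
  ...TTT
  .FTTT.
  FTT.TT

...F..
....FT
...FTT
...TTT
.FTTT.
FTT.TT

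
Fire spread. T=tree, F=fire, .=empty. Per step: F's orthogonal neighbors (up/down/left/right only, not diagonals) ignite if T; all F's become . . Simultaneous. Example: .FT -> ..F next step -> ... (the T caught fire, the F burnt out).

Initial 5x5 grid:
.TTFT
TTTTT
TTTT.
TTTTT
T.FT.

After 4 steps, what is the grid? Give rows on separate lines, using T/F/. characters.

Step 1: 5 trees catch fire, 2 burn out
  .TF.F
  TTTFT
  TTTT.
  TTFTT
  T..F.
Step 2: 7 trees catch fire, 5 burn out
  .F...
  TTF.F
  TTFF.
  TF.FT
  T....
Step 3: 4 trees catch fire, 7 burn out
  .....
  TF...
  TF...
  F...F
  T....
Step 4: 3 trees catch fire, 4 burn out
  .....
  F....
  F....
  .....
  F....

.....
F....
F....
.....
F....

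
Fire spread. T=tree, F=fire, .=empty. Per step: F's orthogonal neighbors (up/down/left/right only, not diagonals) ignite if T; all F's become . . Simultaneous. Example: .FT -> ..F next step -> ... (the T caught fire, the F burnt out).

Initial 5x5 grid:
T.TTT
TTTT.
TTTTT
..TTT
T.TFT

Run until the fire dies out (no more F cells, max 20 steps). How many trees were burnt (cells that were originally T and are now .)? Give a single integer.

Step 1: +3 fires, +1 burnt (F count now 3)
Step 2: +3 fires, +3 burnt (F count now 3)
Step 3: +3 fires, +3 burnt (F count now 3)
Step 4: +3 fires, +3 burnt (F count now 3)
Step 5: +4 fires, +3 burnt (F count now 4)
Step 6: +1 fires, +4 burnt (F count now 1)
Step 7: +1 fires, +1 burnt (F count now 1)
Step 8: +0 fires, +1 burnt (F count now 0)
Fire out after step 8
Initially T: 19, now '.': 24
Total burnt (originally-T cells now '.'): 18

Answer: 18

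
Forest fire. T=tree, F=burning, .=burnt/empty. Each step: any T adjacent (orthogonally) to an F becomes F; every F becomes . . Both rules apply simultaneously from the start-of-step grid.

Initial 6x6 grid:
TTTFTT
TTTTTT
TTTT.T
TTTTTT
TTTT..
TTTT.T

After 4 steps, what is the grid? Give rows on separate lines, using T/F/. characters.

Step 1: 3 trees catch fire, 1 burn out
  TTF.FT
  TTTFTT
  TTTT.T
  TTTTTT
  TTTT..
  TTTT.T
Step 2: 5 trees catch fire, 3 burn out
  TF...F
  TTF.FT
  TTTF.T
  TTTTTT
  TTTT..
  TTTT.T
Step 3: 5 trees catch fire, 5 burn out
  F.....
  TF...F
  TTF..T
  TTTFTT
  TTTT..
  TTTT.T
Step 4: 6 trees catch fire, 5 burn out
  ......
  F.....
  TF...F
  TTF.FT
  TTTF..
  TTTT.T

......
F.....
TF...F
TTF.FT
TTTF..
TTTT.T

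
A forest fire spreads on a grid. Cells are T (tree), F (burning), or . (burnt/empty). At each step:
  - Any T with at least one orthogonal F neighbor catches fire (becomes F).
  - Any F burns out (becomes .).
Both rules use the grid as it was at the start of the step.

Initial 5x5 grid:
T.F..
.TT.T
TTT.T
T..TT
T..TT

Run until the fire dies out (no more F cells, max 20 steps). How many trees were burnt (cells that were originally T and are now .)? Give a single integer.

Answer: 7

Derivation:
Step 1: +1 fires, +1 burnt (F count now 1)
Step 2: +2 fires, +1 burnt (F count now 2)
Step 3: +1 fires, +2 burnt (F count now 1)
Step 4: +1 fires, +1 burnt (F count now 1)
Step 5: +1 fires, +1 burnt (F count now 1)
Step 6: +1 fires, +1 burnt (F count now 1)
Step 7: +0 fires, +1 burnt (F count now 0)
Fire out after step 7
Initially T: 14, now '.': 18
Total burnt (originally-T cells now '.'): 7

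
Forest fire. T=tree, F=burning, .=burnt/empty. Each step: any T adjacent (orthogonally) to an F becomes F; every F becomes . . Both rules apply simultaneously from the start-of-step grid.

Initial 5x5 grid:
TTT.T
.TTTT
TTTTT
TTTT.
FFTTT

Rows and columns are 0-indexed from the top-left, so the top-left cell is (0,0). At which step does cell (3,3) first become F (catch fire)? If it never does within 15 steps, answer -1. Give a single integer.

Step 1: cell (3,3)='T' (+3 fires, +2 burnt)
Step 2: cell (3,3)='T' (+4 fires, +3 burnt)
Step 3: cell (3,3)='F' (+4 fires, +4 burnt)
  -> target ignites at step 3
Step 4: cell (3,3)='.' (+3 fires, +4 burnt)
Step 5: cell (3,3)='.' (+4 fires, +3 burnt)
Step 6: cell (3,3)='.' (+1 fires, +4 burnt)
Step 7: cell (3,3)='.' (+1 fires, +1 burnt)
Step 8: cell (3,3)='.' (+0 fires, +1 burnt)
  fire out at step 8

3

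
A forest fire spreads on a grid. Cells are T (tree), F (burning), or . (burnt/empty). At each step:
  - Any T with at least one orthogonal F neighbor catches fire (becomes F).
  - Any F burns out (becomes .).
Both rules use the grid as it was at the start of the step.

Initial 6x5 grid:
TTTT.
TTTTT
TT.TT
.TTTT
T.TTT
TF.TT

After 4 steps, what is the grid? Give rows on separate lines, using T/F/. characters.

Step 1: 1 trees catch fire, 1 burn out
  TTTT.
  TTTTT
  TT.TT
  .TTTT
  T.TTT
  F..TT
Step 2: 1 trees catch fire, 1 burn out
  TTTT.
  TTTTT
  TT.TT
  .TTTT
  F.TTT
  ...TT
Step 3: 0 trees catch fire, 1 burn out
  TTTT.
  TTTTT
  TT.TT
  .TTTT
  ..TTT
  ...TT
Step 4: 0 trees catch fire, 0 burn out
  TTTT.
  TTTTT
  TT.TT
  .TTTT
  ..TTT
  ...TT

TTTT.
TTTTT
TT.TT
.TTTT
..TTT
...TT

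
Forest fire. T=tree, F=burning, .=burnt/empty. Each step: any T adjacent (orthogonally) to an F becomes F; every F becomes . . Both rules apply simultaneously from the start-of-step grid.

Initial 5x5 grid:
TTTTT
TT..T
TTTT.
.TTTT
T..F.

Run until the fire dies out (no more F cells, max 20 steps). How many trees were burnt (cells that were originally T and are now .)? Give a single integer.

Step 1: +1 fires, +1 burnt (F count now 1)
Step 2: +3 fires, +1 burnt (F count now 3)
Step 3: +2 fires, +3 burnt (F count now 2)
Step 4: +1 fires, +2 burnt (F count now 1)
Step 5: +2 fires, +1 burnt (F count now 2)
Step 6: +2 fires, +2 burnt (F count now 2)
Step 7: +2 fires, +2 burnt (F count now 2)
Step 8: +1 fires, +2 burnt (F count now 1)
Step 9: +1 fires, +1 burnt (F count now 1)
Step 10: +1 fires, +1 burnt (F count now 1)
Step 11: +0 fires, +1 burnt (F count now 0)
Fire out after step 11
Initially T: 17, now '.': 24
Total burnt (originally-T cells now '.'): 16

Answer: 16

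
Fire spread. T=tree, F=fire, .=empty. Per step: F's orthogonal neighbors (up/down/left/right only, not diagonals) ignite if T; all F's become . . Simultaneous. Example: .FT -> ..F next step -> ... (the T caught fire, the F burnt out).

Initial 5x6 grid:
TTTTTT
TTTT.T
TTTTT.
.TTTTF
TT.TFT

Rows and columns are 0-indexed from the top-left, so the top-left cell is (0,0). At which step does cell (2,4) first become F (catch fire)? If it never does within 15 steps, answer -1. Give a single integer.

Step 1: cell (2,4)='T' (+3 fires, +2 burnt)
Step 2: cell (2,4)='F' (+2 fires, +3 burnt)
  -> target ignites at step 2
Step 3: cell (2,4)='.' (+2 fires, +2 burnt)
Step 4: cell (2,4)='.' (+3 fires, +2 burnt)
Step 5: cell (2,4)='.' (+4 fires, +3 burnt)
Step 6: cell (2,4)='.' (+5 fires, +4 burnt)
Step 7: cell (2,4)='.' (+3 fires, +5 burnt)
Step 8: cell (2,4)='.' (+2 fires, +3 burnt)
Step 9: cell (2,4)='.' (+0 fires, +2 burnt)
  fire out at step 9

2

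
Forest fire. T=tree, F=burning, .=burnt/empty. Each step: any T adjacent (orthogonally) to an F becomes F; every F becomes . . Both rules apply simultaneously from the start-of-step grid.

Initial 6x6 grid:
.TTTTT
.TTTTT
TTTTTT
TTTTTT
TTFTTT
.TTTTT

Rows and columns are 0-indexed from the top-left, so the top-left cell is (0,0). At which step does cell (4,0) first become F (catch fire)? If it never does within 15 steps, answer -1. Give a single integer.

Step 1: cell (4,0)='T' (+4 fires, +1 burnt)
Step 2: cell (4,0)='F' (+7 fires, +4 burnt)
  -> target ignites at step 2
Step 3: cell (4,0)='.' (+7 fires, +7 burnt)
Step 4: cell (4,0)='.' (+7 fires, +7 burnt)
Step 5: cell (4,0)='.' (+4 fires, +7 burnt)
Step 6: cell (4,0)='.' (+2 fires, +4 burnt)
Step 7: cell (4,0)='.' (+1 fires, +2 burnt)
Step 8: cell (4,0)='.' (+0 fires, +1 burnt)
  fire out at step 8

2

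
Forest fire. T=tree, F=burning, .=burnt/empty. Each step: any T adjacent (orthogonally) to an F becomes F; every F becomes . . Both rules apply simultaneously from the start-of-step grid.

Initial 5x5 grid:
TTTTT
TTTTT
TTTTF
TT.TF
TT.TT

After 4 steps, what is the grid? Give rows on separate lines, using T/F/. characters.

Step 1: 4 trees catch fire, 2 burn out
  TTTTT
  TTTTF
  TTTF.
  TT.F.
  TT.TF
Step 2: 4 trees catch fire, 4 burn out
  TTTTF
  TTTF.
  TTF..
  TT...
  TT.F.
Step 3: 3 trees catch fire, 4 burn out
  TTTF.
  TTF..
  TF...
  TT...
  TT...
Step 4: 4 trees catch fire, 3 burn out
  TTF..
  TF...
  F....
  TF...
  TT...

TTF..
TF...
F....
TF...
TT...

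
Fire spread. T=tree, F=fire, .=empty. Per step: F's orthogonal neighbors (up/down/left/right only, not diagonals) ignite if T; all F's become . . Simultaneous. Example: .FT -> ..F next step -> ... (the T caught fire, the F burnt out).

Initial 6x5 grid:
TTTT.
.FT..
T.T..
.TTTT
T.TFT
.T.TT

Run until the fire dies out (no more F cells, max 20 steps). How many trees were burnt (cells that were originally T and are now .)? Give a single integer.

Step 1: +6 fires, +2 burnt (F count now 6)
Step 2: +6 fires, +6 burnt (F count now 6)
Step 3: +2 fires, +6 burnt (F count now 2)
Step 4: +0 fires, +2 burnt (F count now 0)
Fire out after step 4
Initially T: 17, now '.': 27
Total burnt (originally-T cells now '.'): 14

Answer: 14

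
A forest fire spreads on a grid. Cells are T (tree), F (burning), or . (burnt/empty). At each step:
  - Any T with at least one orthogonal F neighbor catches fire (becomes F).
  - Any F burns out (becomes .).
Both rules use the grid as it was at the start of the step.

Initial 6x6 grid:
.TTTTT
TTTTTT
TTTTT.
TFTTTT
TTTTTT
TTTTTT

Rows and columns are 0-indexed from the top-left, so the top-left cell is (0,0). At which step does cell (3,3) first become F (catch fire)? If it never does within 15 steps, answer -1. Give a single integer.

Step 1: cell (3,3)='T' (+4 fires, +1 burnt)
Step 2: cell (3,3)='F' (+7 fires, +4 burnt)
  -> target ignites at step 2
Step 3: cell (3,3)='.' (+8 fires, +7 burnt)
Step 4: cell (3,3)='.' (+6 fires, +8 burnt)
Step 5: cell (3,3)='.' (+4 fires, +6 burnt)
Step 6: cell (3,3)='.' (+3 fires, +4 burnt)
Step 7: cell (3,3)='.' (+1 fires, +3 burnt)
Step 8: cell (3,3)='.' (+0 fires, +1 burnt)
  fire out at step 8

2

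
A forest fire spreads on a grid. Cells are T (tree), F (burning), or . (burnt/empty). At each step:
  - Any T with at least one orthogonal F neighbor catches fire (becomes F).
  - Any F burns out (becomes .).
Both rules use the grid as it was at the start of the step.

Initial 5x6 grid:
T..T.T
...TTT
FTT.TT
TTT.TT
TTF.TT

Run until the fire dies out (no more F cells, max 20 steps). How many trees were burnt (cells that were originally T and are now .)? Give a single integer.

Step 1: +4 fires, +2 burnt (F count now 4)
Step 2: +3 fires, +4 burnt (F count now 3)
Step 3: +0 fires, +3 burnt (F count now 0)
Fire out after step 3
Initially T: 19, now '.': 18
Total burnt (originally-T cells now '.'): 7

Answer: 7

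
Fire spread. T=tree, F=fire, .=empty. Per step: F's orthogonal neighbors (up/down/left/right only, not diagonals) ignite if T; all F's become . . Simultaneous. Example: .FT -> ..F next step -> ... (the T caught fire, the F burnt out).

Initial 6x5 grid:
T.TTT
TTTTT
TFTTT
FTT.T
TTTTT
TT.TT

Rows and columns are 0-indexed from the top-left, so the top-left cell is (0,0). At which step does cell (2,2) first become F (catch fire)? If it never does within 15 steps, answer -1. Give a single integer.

Step 1: cell (2,2)='F' (+5 fires, +2 burnt)
  -> target ignites at step 1
Step 2: cell (2,2)='.' (+6 fires, +5 burnt)
Step 3: cell (2,2)='.' (+6 fires, +6 burnt)
Step 4: cell (2,2)='.' (+4 fires, +6 burnt)
Step 5: cell (2,2)='.' (+3 fires, +4 burnt)
Step 6: cell (2,2)='.' (+1 fires, +3 burnt)
Step 7: cell (2,2)='.' (+0 fires, +1 burnt)
  fire out at step 7

1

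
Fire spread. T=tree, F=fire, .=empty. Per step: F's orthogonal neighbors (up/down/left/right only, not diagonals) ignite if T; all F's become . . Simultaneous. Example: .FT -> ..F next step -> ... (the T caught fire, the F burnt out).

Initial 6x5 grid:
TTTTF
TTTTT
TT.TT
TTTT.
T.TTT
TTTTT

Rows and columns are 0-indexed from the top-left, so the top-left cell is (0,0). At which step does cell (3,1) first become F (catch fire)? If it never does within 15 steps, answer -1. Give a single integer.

Step 1: cell (3,1)='T' (+2 fires, +1 burnt)
Step 2: cell (3,1)='T' (+3 fires, +2 burnt)
Step 3: cell (3,1)='T' (+3 fires, +3 burnt)
Step 4: cell (3,1)='T' (+3 fires, +3 burnt)
Step 5: cell (3,1)='T' (+4 fires, +3 burnt)
Step 6: cell (3,1)='F' (+5 fires, +4 burnt)
  -> target ignites at step 6
Step 7: cell (3,1)='.' (+3 fires, +5 burnt)
Step 8: cell (3,1)='.' (+2 fires, +3 burnt)
Step 9: cell (3,1)='.' (+1 fires, +2 burnt)
Step 10: cell (3,1)='.' (+0 fires, +1 burnt)
  fire out at step 10

6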